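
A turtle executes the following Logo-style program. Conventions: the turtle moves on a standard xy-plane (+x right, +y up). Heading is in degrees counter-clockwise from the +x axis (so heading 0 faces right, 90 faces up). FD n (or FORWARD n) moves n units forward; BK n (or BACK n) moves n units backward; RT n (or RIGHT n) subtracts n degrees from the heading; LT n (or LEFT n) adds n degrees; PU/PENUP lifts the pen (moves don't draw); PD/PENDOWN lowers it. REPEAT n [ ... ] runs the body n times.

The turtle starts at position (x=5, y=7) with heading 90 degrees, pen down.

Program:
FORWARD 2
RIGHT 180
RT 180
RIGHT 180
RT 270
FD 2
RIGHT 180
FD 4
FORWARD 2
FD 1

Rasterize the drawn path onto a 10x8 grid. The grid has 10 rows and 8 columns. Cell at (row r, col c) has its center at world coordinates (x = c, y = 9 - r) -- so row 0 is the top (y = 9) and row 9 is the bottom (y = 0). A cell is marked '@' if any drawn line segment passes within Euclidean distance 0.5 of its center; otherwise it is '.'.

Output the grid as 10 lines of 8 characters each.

Segment 0: (5,7) -> (5,9)
Segment 1: (5,9) -> (7,9)
Segment 2: (7,9) -> (3,9)
Segment 3: (3,9) -> (1,9)
Segment 4: (1,9) -> (0,9)

Answer: @@@@@@@@
.....@..
.....@..
........
........
........
........
........
........
........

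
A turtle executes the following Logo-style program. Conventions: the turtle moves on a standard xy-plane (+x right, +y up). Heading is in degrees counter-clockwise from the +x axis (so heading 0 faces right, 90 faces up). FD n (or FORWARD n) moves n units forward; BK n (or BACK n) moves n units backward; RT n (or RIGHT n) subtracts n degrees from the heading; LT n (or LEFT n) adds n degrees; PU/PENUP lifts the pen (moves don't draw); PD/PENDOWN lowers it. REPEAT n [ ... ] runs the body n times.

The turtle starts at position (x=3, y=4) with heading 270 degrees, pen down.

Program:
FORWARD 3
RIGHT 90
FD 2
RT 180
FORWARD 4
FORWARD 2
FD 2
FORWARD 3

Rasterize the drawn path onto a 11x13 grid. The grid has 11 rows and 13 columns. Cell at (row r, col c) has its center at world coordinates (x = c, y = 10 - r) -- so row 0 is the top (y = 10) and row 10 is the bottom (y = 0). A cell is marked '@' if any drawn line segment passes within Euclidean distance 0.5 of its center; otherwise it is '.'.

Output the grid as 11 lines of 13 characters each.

Segment 0: (3,4) -> (3,1)
Segment 1: (3,1) -> (1,1)
Segment 2: (1,1) -> (5,1)
Segment 3: (5,1) -> (7,1)
Segment 4: (7,1) -> (9,1)
Segment 5: (9,1) -> (12,1)

Answer: .............
.............
.............
.............
.............
.............
...@.........
...@.........
...@.........
.@@@@@@@@@@@@
.............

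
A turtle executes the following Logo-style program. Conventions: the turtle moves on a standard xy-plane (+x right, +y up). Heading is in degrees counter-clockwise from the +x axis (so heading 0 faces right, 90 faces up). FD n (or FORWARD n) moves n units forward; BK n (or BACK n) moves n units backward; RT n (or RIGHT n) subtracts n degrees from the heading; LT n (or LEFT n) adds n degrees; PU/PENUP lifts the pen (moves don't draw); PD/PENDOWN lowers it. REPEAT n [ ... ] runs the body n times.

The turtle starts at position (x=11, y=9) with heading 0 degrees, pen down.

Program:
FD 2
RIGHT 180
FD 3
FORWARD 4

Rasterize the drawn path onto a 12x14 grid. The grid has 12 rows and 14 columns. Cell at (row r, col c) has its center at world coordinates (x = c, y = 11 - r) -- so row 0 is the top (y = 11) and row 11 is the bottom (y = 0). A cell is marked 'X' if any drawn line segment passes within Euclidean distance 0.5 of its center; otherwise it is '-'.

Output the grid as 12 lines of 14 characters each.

Answer: --------------
--------------
------XXXXXXXX
--------------
--------------
--------------
--------------
--------------
--------------
--------------
--------------
--------------

Derivation:
Segment 0: (11,9) -> (13,9)
Segment 1: (13,9) -> (10,9)
Segment 2: (10,9) -> (6,9)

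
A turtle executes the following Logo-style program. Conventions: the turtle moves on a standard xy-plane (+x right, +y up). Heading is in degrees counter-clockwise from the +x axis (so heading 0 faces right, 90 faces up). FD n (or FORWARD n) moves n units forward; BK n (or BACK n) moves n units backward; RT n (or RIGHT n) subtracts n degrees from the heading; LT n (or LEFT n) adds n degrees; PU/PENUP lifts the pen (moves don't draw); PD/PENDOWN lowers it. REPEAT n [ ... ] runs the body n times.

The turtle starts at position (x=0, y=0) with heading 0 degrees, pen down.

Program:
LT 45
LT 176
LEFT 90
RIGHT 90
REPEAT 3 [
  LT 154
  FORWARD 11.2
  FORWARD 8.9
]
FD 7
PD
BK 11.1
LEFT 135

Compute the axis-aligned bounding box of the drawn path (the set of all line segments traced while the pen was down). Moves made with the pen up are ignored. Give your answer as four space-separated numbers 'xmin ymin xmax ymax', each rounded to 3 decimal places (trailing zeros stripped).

Executing turtle program step by step:
Start: pos=(0,0), heading=0, pen down
LT 45: heading 0 -> 45
LT 176: heading 45 -> 221
LT 90: heading 221 -> 311
RT 90: heading 311 -> 221
REPEAT 3 [
  -- iteration 1/3 --
  LT 154: heading 221 -> 15
  FD 11.2: (0,0) -> (10.818,2.899) [heading=15, draw]
  FD 8.9: (10.818,2.899) -> (19.415,5.202) [heading=15, draw]
  -- iteration 2/3 --
  LT 154: heading 15 -> 169
  FD 11.2: (19.415,5.202) -> (8.421,7.339) [heading=169, draw]
  FD 8.9: (8.421,7.339) -> (-0.316,9.038) [heading=169, draw]
  -- iteration 3/3 --
  LT 154: heading 169 -> 323
  FD 11.2: (-0.316,9.038) -> (8.629,2.297) [heading=323, draw]
  FD 8.9: (8.629,2.297) -> (15.737,-3.059) [heading=323, draw]
]
FD 7: (15.737,-3.059) -> (21.327,-7.272) [heading=323, draw]
PD: pen down
BK 11.1: (21.327,-7.272) -> (12.463,-0.592) [heading=323, draw]
LT 135: heading 323 -> 98
Final: pos=(12.463,-0.592), heading=98, 8 segment(s) drawn

Segment endpoints: x in {-0.316, 0, 8.421, 8.629, 10.818, 12.463, 15.737, 19.415, 21.327}, y in {-7.272, -3.059, -0.592, 0, 2.297, 2.899, 5.202, 7.339, 9.038}
xmin=-0.316, ymin=-7.272, xmax=21.327, ymax=9.038

Answer: -0.316 -7.272 21.327 9.038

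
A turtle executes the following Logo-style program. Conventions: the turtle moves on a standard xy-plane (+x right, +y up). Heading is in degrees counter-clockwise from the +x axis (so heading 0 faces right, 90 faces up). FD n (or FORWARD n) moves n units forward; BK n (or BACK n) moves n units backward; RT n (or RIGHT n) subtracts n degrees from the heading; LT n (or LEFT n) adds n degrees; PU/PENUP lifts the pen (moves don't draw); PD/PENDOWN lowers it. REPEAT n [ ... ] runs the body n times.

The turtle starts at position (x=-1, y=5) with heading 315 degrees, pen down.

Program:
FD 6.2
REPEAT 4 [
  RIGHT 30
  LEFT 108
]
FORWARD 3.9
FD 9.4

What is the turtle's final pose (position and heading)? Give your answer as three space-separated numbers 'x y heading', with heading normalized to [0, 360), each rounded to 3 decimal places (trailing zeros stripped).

Answer: 2.688 -12.666 267

Derivation:
Executing turtle program step by step:
Start: pos=(-1,5), heading=315, pen down
FD 6.2: (-1,5) -> (3.384,0.616) [heading=315, draw]
REPEAT 4 [
  -- iteration 1/4 --
  RT 30: heading 315 -> 285
  LT 108: heading 285 -> 33
  -- iteration 2/4 --
  RT 30: heading 33 -> 3
  LT 108: heading 3 -> 111
  -- iteration 3/4 --
  RT 30: heading 111 -> 81
  LT 108: heading 81 -> 189
  -- iteration 4/4 --
  RT 30: heading 189 -> 159
  LT 108: heading 159 -> 267
]
FD 3.9: (3.384,0.616) -> (3.18,-3.279) [heading=267, draw]
FD 9.4: (3.18,-3.279) -> (2.688,-12.666) [heading=267, draw]
Final: pos=(2.688,-12.666), heading=267, 3 segment(s) drawn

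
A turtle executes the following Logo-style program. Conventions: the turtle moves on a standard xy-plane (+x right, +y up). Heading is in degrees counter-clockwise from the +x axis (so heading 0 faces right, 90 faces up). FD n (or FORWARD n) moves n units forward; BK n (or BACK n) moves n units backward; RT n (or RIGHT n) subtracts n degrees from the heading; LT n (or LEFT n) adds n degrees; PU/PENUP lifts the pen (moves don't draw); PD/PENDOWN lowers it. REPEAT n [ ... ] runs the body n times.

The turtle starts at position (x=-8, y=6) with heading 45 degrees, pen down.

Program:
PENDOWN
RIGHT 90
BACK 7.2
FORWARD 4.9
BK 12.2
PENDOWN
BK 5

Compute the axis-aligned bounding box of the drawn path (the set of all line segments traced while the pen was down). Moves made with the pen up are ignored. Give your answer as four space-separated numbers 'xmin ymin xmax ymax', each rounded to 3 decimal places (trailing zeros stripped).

Answer: -21.789 6 -8 19.789

Derivation:
Executing turtle program step by step:
Start: pos=(-8,6), heading=45, pen down
PD: pen down
RT 90: heading 45 -> 315
BK 7.2: (-8,6) -> (-13.091,11.091) [heading=315, draw]
FD 4.9: (-13.091,11.091) -> (-9.626,7.626) [heading=315, draw]
BK 12.2: (-9.626,7.626) -> (-18.253,16.253) [heading=315, draw]
PD: pen down
BK 5: (-18.253,16.253) -> (-21.789,19.789) [heading=315, draw]
Final: pos=(-21.789,19.789), heading=315, 4 segment(s) drawn

Segment endpoints: x in {-21.789, -18.253, -13.091, -9.626, -8}, y in {6, 7.626, 11.091, 16.253, 19.789}
xmin=-21.789, ymin=6, xmax=-8, ymax=19.789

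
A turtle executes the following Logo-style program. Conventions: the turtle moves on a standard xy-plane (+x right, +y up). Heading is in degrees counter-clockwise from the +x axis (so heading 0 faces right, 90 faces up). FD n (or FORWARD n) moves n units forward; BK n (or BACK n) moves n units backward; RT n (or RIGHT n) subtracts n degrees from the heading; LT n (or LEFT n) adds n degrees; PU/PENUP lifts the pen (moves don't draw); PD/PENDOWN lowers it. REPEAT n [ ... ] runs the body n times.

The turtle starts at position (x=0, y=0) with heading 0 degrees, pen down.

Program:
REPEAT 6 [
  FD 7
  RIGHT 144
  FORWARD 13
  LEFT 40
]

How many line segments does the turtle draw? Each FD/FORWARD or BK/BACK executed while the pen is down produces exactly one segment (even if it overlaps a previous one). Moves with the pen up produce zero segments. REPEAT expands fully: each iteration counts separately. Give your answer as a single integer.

Answer: 12

Derivation:
Executing turtle program step by step:
Start: pos=(0,0), heading=0, pen down
REPEAT 6 [
  -- iteration 1/6 --
  FD 7: (0,0) -> (7,0) [heading=0, draw]
  RT 144: heading 0 -> 216
  FD 13: (7,0) -> (-3.517,-7.641) [heading=216, draw]
  LT 40: heading 216 -> 256
  -- iteration 2/6 --
  FD 7: (-3.517,-7.641) -> (-5.211,-14.433) [heading=256, draw]
  RT 144: heading 256 -> 112
  FD 13: (-5.211,-14.433) -> (-10.081,-2.38) [heading=112, draw]
  LT 40: heading 112 -> 152
  -- iteration 3/6 --
  FD 7: (-10.081,-2.38) -> (-16.261,0.906) [heading=152, draw]
  RT 144: heading 152 -> 8
  FD 13: (-16.261,0.906) -> (-3.388,2.716) [heading=8, draw]
  LT 40: heading 8 -> 48
  -- iteration 4/6 --
  FD 7: (-3.388,2.716) -> (1.296,7.918) [heading=48, draw]
  RT 144: heading 48 -> 264
  FD 13: (1.296,7.918) -> (-0.063,-5.011) [heading=264, draw]
  LT 40: heading 264 -> 304
  -- iteration 5/6 --
  FD 7: (-0.063,-5.011) -> (3.852,-10.814) [heading=304, draw]
  RT 144: heading 304 -> 160
  FD 13: (3.852,-10.814) -> (-8.364,-6.368) [heading=160, draw]
  LT 40: heading 160 -> 200
  -- iteration 6/6 --
  FD 7: (-8.364,-6.368) -> (-14.942,-8.762) [heading=200, draw]
  RT 144: heading 200 -> 56
  FD 13: (-14.942,-8.762) -> (-7.673,2.015) [heading=56, draw]
  LT 40: heading 56 -> 96
]
Final: pos=(-7.673,2.015), heading=96, 12 segment(s) drawn
Segments drawn: 12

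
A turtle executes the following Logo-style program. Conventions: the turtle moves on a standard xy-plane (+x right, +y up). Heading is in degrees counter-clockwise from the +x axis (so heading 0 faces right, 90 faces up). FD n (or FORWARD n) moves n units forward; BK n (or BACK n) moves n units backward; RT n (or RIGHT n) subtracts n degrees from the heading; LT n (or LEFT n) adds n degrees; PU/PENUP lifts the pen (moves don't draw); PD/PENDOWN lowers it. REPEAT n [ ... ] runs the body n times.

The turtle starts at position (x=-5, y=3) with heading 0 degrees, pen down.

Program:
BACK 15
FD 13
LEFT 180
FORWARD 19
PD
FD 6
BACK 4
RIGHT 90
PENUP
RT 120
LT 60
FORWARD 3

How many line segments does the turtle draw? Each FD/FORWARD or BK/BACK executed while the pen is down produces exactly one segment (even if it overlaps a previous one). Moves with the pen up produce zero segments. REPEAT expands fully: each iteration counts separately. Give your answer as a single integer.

Executing turtle program step by step:
Start: pos=(-5,3), heading=0, pen down
BK 15: (-5,3) -> (-20,3) [heading=0, draw]
FD 13: (-20,3) -> (-7,3) [heading=0, draw]
LT 180: heading 0 -> 180
FD 19: (-7,3) -> (-26,3) [heading=180, draw]
PD: pen down
FD 6: (-26,3) -> (-32,3) [heading=180, draw]
BK 4: (-32,3) -> (-28,3) [heading=180, draw]
RT 90: heading 180 -> 90
PU: pen up
RT 120: heading 90 -> 330
LT 60: heading 330 -> 30
FD 3: (-28,3) -> (-25.402,4.5) [heading=30, move]
Final: pos=(-25.402,4.5), heading=30, 5 segment(s) drawn
Segments drawn: 5

Answer: 5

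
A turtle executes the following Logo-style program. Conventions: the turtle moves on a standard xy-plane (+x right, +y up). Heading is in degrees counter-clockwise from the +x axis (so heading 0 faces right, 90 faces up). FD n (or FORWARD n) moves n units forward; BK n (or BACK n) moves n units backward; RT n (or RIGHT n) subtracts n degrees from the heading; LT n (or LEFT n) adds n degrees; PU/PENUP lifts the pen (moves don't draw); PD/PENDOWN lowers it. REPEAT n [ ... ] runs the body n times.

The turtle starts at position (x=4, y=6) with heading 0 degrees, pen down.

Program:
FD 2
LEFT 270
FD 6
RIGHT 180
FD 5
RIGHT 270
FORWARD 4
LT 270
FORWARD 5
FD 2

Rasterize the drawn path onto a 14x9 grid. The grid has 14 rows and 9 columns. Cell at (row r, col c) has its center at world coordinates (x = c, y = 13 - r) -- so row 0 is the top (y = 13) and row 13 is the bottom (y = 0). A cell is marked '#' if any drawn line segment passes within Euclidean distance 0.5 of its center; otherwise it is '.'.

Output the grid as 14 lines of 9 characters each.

Answer: .........
..#......
..#......
..#......
..#......
..#......
..#......
..#.###..
..#####..
......#..
......#..
......#..
......#..
......#..

Derivation:
Segment 0: (4,6) -> (6,6)
Segment 1: (6,6) -> (6,0)
Segment 2: (6,0) -> (6,5)
Segment 3: (6,5) -> (2,5)
Segment 4: (2,5) -> (2,10)
Segment 5: (2,10) -> (2,12)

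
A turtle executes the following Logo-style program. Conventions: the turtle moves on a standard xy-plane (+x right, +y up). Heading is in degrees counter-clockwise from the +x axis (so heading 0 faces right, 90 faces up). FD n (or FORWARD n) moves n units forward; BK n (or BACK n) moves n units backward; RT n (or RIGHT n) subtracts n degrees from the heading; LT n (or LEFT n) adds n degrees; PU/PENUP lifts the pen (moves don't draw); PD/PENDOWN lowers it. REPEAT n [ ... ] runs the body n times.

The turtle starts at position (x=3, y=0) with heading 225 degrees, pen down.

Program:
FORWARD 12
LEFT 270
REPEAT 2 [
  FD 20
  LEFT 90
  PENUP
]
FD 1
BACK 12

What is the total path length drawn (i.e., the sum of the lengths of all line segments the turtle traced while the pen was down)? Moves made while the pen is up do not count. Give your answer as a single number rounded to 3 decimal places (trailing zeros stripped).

Executing turtle program step by step:
Start: pos=(3,0), heading=225, pen down
FD 12: (3,0) -> (-5.485,-8.485) [heading=225, draw]
LT 270: heading 225 -> 135
REPEAT 2 [
  -- iteration 1/2 --
  FD 20: (-5.485,-8.485) -> (-19.627,5.657) [heading=135, draw]
  LT 90: heading 135 -> 225
  PU: pen up
  -- iteration 2/2 --
  FD 20: (-19.627,5.657) -> (-33.77,-8.485) [heading=225, move]
  LT 90: heading 225 -> 315
  PU: pen up
]
FD 1: (-33.77,-8.485) -> (-33.062,-9.192) [heading=315, move]
BK 12: (-33.062,-9.192) -> (-41.548,-0.707) [heading=315, move]
Final: pos=(-41.548,-0.707), heading=315, 2 segment(s) drawn

Segment lengths:
  seg 1: (3,0) -> (-5.485,-8.485), length = 12
  seg 2: (-5.485,-8.485) -> (-19.627,5.657), length = 20
Total = 32

Answer: 32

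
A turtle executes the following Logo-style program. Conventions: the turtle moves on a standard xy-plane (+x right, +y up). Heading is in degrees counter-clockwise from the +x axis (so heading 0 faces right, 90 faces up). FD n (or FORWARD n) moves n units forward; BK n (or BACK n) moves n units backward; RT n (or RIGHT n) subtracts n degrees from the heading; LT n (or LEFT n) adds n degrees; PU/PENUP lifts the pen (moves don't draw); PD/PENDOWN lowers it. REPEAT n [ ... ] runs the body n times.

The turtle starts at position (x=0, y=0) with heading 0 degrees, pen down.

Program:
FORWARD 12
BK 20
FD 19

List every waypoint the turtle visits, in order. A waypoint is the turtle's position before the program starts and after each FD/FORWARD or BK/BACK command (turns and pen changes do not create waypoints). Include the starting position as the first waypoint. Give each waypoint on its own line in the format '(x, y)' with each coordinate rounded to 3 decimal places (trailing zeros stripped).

Answer: (0, 0)
(12, 0)
(-8, 0)
(11, 0)

Derivation:
Executing turtle program step by step:
Start: pos=(0,0), heading=0, pen down
FD 12: (0,0) -> (12,0) [heading=0, draw]
BK 20: (12,0) -> (-8,0) [heading=0, draw]
FD 19: (-8,0) -> (11,0) [heading=0, draw]
Final: pos=(11,0), heading=0, 3 segment(s) drawn
Waypoints (4 total):
(0, 0)
(12, 0)
(-8, 0)
(11, 0)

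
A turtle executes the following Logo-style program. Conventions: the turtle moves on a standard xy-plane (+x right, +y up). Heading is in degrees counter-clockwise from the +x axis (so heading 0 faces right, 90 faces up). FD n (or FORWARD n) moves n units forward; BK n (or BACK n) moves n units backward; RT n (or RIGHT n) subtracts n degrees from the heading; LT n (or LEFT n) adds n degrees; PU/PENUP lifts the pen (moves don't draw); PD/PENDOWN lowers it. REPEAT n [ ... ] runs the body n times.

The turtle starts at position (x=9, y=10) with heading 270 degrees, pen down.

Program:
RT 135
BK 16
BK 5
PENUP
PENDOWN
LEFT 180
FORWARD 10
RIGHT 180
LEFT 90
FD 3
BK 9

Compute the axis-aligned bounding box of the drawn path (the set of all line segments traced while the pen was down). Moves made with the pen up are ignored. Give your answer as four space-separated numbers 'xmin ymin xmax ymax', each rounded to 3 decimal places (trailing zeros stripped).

Answer: 9 -14.042 35.163 10

Derivation:
Executing turtle program step by step:
Start: pos=(9,10), heading=270, pen down
RT 135: heading 270 -> 135
BK 16: (9,10) -> (20.314,-1.314) [heading=135, draw]
BK 5: (20.314,-1.314) -> (23.849,-4.849) [heading=135, draw]
PU: pen up
PD: pen down
LT 180: heading 135 -> 315
FD 10: (23.849,-4.849) -> (30.92,-11.92) [heading=315, draw]
RT 180: heading 315 -> 135
LT 90: heading 135 -> 225
FD 3: (30.92,-11.92) -> (28.799,-14.042) [heading=225, draw]
BK 9: (28.799,-14.042) -> (35.163,-7.678) [heading=225, draw]
Final: pos=(35.163,-7.678), heading=225, 5 segment(s) drawn

Segment endpoints: x in {9, 20.314, 23.849, 28.799, 30.92, 35.163}, y in {-14.042, -11.92, -7.678, -4.849, -1.314, 10}
xmin=9, ymin=-14.042, xmax=35.163, ymax=10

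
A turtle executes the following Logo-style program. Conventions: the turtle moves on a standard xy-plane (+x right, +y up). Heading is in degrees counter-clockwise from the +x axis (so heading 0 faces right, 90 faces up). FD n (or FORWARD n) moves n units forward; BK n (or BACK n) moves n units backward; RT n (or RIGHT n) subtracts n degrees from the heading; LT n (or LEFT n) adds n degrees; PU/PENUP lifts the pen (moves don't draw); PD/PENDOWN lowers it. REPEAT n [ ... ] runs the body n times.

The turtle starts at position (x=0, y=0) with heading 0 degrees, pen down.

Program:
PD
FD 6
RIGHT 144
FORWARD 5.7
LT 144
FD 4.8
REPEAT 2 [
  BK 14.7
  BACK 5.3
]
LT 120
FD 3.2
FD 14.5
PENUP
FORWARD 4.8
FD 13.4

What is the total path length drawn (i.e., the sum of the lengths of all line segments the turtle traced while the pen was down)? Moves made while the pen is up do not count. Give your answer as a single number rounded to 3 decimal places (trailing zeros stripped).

Executing turtle program step by step:
Start: pos=(0,0), heading=0, pen down
PD: pen down
FD 6: (0,0) -> (6,0) [heading=0, draw]
RT 144: heading 0 -> 216
FD 5.7: (6,0) -> (1.389,-3.35) [heading=216, draw]
LT 144: heading 216 -> 0
FD 4.8: (1.389,-3.35) -> (6.189,-3.35) [heading=0, draw]
REPEAT 2 [
  -- iteration 1/2 --
  BK 14.7: (6.189,-3.35) -> (-8.511,-3.35) [heading=0, draw]
  BK 5.3: (-8.511,-3.35) -> (-13.811,-3.35) [heading=0, draw]
  -- iteration 2/2 --
  BK 14.7: (-13.811,-3.35) -> (-28.511,-3.35) [heading=0, draw]
  BK 5.3: (-28.511,-3.35) -> (-33.811,-3.35) [heading=0, draw]
]
LT 120: heading 0 -> 120
FD 3.2: (-33.811,-3.35) -> (-35.411,-0.579) [heading=120, draw]
FD 14.5: (-35.411,-0.579) -> (-42.661,11.978) [heading=120, draw]
PU: pen up
FD 4.8: (-42.661,11.978) -> (-45.061,16.135) [heading=120, move]
FD 13.4: (-45.061,16.135) -> (-51.761,27.74) [heading=120, move]
Final: pos=(-51.761,27.74), heading=120, 9 segment(s) drawn

Segment lengths:
  seg 1: (0,0) -> (6,0), length = 6
  seg 2: (6,0) -> (1.389,-3.35), length = 5.7
  seg 3: (1.389,-3.35) -> (6.189,-3.35), length = 4.8
  seg 4: (6.189,-3.35) -> (-8.511,-3.35), length = 14.7
  seg 5: (-8.511,-3.35) -> (-13.811,-3.35), length = 5.3
  seg 6: (-13.811,-3.35) -> (-28.511,-3.35), length = 14.7
  seg 7: (-28.511,-3.35) -> (-33.811,-3.35), length = 5.3
  seg 8: (-33.811,-3.35) -> (-35.411,-0.579), length = 3.2
  seg 9: (-35.411,-0.579) -> (-42.661,11.978), length = 14.5
Total = 74.2

Answer: 74.2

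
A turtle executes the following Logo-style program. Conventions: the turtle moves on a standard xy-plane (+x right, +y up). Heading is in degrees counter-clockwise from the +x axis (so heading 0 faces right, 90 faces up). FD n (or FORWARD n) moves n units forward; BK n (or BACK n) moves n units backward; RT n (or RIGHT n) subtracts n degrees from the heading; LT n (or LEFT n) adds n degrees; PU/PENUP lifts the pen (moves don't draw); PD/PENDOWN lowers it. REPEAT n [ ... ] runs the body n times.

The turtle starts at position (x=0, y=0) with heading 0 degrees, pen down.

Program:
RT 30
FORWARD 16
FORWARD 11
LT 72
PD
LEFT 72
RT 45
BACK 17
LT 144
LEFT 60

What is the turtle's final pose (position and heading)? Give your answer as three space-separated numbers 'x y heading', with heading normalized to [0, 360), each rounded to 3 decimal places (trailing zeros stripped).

Answer: 17.29 -29.371 273

Derivation:
Executing turtle program step by step:
Start: pos=(0,0), heading=0, pen down
RT 30: heading 0 -> 330
FD 16: (0,0) -> (13.856,-8) [heading=330, draw]
FD 11: (13.856,-8) -> (23.383,-13.5) [heading=330, draw]
LT 72: heading 330 -> 42
PD: pen down
LT 72: heading 42 -> 114
RT 45: heading 114 -> 69
BK 17: (23.383,-13.5) -> (17.29,-29.371) [heading=69, draw]
LT 144: heading 69 -> 213
LT 60: heading 213 -> 273
Final: pos=(17.29,-29.371), heading=273, 3 segment(s) drawn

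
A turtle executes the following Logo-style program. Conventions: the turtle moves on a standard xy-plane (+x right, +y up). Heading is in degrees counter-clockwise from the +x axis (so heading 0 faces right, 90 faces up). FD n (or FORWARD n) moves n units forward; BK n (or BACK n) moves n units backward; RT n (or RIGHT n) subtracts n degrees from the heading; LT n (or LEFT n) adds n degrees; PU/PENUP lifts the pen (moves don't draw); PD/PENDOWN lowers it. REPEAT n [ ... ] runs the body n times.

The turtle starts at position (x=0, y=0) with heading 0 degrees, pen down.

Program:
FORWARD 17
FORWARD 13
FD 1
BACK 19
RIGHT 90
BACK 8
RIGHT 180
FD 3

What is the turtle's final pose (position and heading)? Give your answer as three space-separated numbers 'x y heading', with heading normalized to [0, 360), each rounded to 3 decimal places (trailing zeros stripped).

Answer: 12 11 90

Derivation:
Executing turtle program step by step:
Start: pos=(0,0), heading=0, pen down
FD 17: (0,0) -> (17,0) [heading=0, draw]
FD 13: (17,0) -> (30,0) [heading=0, draw]
FD 1: (30,0) -> (31,0) [heading=0, draw]
BK 19: (31,0) -> (12,0) [heading=0, draw]
RT 90: heading 0 -> 270
BK 8: (12,0) -> (12,8) [heading=270, draw]
RT 180: heading 270 -> 90
FD 3: (12,8) -> (12,11) [heading=90, draw]
Final: pos=(12,11), heading=90, 6 segment(s) drawn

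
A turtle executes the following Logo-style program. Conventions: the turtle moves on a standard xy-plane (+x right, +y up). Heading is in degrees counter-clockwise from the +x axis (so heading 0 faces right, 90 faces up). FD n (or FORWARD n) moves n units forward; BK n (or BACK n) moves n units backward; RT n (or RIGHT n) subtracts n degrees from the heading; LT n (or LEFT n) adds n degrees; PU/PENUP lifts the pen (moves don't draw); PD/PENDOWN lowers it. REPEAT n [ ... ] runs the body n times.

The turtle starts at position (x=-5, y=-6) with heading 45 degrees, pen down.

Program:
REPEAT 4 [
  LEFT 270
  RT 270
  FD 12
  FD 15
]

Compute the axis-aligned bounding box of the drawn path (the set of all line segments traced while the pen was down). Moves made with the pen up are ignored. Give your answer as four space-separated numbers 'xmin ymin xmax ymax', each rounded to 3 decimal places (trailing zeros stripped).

Answer: -5 -6 71.368 70.368

Derivation:
Executing turtle program step by step:
Start: pos=(-5,-6), heading=45, pen down
REPEAT 4 [
  -- iteration 1/4 --
  LT 270: heading 45 -> 315
  RT 270: heading 315 -> 45
  FD 12: (-5,-6) -> (3.485,2.485) [heading=45, draw]
  FD 15: (3.485,2.485) -> (14.092,13.092) [heading=45, draw]
  -- iteration 2/4 --
  LT 270: heading 45 -> 315
  RT 270: heading 315 -> 45
  FD 12: (14.092,13.092) -> (22.577,21.577) [heading=45, draw]
  FD 15: (22.577,21.577) -> (33.184,32.184) [heading=45, draw]
  -- iteration 3/4 --
  LT 270: heading 45 -> 315
  RT 270: heading 315 -> 45
  FD 12: (33.184,32.184) -> (41.669,40.669) [heading=45, draw]
  FD 15: (41.669,40.669) -> (52.276,51.276) [heading=45, draw]
  -- iteration 4/4 --
  LT 270: heading 45 -> 315
  RT 270: heading 315 -> 45
  FD 12: (52.276,51.276) -> (60.761,59.761) [heading=45, draw]
  FD 15: (60.761,59.761) -> (71.368,70.368) [heading=45, draw]
]
Final: pos=(71.368,70.368), heading=45, 8 segment(s) drawn

Segment endpoints: x in {-5, 3.485, 14.092, 22.577, 33.184, 41.669, 52.276, 60.761, 71.368}, y in {-6, 2.485, 13.092, 21.577, 32.184, 40.669, 51.276, 59.761, 70.368}
xmin=-5, ymin=-6, xmax=71.368, ymax=70.368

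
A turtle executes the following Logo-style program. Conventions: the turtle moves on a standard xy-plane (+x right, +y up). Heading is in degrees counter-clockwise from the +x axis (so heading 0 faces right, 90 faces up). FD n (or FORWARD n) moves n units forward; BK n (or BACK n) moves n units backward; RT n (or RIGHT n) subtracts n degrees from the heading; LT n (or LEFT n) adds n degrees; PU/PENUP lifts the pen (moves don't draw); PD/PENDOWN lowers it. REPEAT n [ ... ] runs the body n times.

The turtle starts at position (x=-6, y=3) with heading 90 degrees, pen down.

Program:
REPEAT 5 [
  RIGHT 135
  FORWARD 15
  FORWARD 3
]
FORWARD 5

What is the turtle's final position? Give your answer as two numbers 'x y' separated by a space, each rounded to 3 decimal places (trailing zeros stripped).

Answer: -14.808 1.263

Derivation:
Executing turtle program step by step:
Start: pos=(-6,3), heading=90, pen down
REPEAT 5 [
  -- iteration 1/5 --
  RT 135: heading 90 -> 315
  FD 15: (-6,3) -> (4.607,-7.607) [heading=315, draw]
  FD 3: (4.607,-7.607) -> (6.728,-9.728) [heading=315, draw]
  -- iteration 2/5 --
  RT 135: heading 315 -> 180
  FD 15: (6.728,-9.728) -> (-8.272,-9.728) [heading=180, draw]
  FD 3: (-8.272,-9.728) -> (-11.272,-9.728) [heading=180, draw]
  -- iteration 3/5 --
  RT 135: heading 180 -> 45
  FD 15: (-11.272,-9.728) -> (-0.665,0.879) [heading=45, draw]
  FD 3: (-0.665,0.879) -> (1.456,3) [heading=45, draw]
  -- iteration 4/5 --
  RT 135: heading 45 -> 270
  FD 15: (1.456,3) -> (1.456,-12) [heading=270, draw]
  FD 3: (1.456,-12) -> (1.456,-15) [heading=270, draw]
  -- iteration 5/5 --
  RT 135: heading 270 -> 135
  FD 15: (1.456,-15) -> (-9.151,-4.393) [heading=135, draw]
  FD 3: (-9.151,-4.393) -> (-11.272,-2.272) [heading=135, draw]
]
FD 5: (-11.272,-2.272) -> (-14.808,1.263) [heading=135, draw]
Final: pos=(-14.808,1.263), heading=135, 11 segment(s) drawn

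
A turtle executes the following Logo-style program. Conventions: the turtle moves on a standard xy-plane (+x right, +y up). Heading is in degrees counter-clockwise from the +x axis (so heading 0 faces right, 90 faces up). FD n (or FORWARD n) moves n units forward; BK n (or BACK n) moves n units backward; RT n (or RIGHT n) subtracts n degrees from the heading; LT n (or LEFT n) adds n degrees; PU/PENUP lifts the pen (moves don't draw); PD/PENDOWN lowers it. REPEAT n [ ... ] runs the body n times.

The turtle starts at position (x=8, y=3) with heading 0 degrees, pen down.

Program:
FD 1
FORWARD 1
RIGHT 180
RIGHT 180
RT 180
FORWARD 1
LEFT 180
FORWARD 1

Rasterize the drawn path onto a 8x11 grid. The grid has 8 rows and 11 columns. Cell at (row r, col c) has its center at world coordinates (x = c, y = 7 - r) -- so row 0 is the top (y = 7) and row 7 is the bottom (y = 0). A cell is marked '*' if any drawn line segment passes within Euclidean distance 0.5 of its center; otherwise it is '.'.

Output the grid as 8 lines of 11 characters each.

Segment 0: (8,3) -> (9,3)
Segment 1: (9,3) -> (10,3)
Segment 2: (10,3) -> (9,3)
Segment 3: (9,3) -> (10,3)

Answer: ...........
...........
...........
...........
........***
...........
...........
...........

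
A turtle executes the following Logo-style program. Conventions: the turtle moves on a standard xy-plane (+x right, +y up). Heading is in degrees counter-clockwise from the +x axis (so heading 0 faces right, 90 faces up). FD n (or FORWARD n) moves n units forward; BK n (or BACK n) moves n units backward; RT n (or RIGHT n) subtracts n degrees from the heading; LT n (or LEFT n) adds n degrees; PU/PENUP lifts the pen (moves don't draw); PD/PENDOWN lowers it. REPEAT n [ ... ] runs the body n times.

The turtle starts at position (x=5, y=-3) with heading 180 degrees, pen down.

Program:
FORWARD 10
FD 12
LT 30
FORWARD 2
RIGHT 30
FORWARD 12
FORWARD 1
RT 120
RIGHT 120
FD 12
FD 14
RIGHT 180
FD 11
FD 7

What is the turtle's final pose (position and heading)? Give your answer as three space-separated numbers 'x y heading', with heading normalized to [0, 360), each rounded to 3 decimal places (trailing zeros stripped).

Answer: -27.732 -10.928 120

Derivation:
Executing turtle program step by step:
Start: pos=(5,-3), heading=180, pen down
FD 10: (5,-3) -> (-5,-3) [heading=180, draw]
FD 12: (-5,-3) -> (-17,-3) [heading=180, draw]
LT 30: heading 180 -> 210
FD 2: (-17,-3) -> (-18.732,-4) [heading=210, draw]
RT 30: heading 210 -> 180
FD 12: (-18.732,-4) -> (-30.732,-4) [heading=180, draw]
FD 1: (-30.732,-4) -> (-31.732,-4) [heading=180, draw]
RT 120: heading 180 -> 60
RT 120: heading 60 -> 300
FD 12: (-31.732,-4) -> (-25.732,-14.392) [heading=300, draw]
FD 14: (-25.732,-14.392) -> (-18.732,-26.517) [heading=300, draw]
RT 180: heading 300 -> 120
FD 11: (-18.732,-26.517) -> (-24.232,-16.99) [heading=120, draw]
FD 7: (-24.232,-16.99) -> (-27.732,-10.928) [heading=120, draw]
Final: pos=(-27.732,-10.928), heading=120, 9 segment(s) drawn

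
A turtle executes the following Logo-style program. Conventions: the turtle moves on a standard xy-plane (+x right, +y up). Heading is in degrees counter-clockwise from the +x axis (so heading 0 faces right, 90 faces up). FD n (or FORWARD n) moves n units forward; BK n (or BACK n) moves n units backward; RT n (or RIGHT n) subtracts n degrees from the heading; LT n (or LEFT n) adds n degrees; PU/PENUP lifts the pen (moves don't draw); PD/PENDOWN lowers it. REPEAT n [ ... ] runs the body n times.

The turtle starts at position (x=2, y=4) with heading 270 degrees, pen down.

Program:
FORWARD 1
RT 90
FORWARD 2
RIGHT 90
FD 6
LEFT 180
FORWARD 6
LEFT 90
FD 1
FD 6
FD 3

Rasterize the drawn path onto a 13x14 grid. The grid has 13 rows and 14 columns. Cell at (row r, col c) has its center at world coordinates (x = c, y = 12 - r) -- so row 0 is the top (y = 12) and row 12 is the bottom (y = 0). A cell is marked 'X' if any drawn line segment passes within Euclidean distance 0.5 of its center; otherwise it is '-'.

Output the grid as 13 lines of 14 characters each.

Answer: --------------
--------------
--------------
X-------------
X-------------
X-------------
X-------------
X-------------
X-X-----------
XXXXXXXXXXX---
--------------
--------------
--------------

Derivation:
Segment 0: (2,4) -> (2,3)
Segment 1: (2,3) -> (-0,3)
Segment 2: (-0,3) -> (0,9)
Segment 3: (0,9) -> (-0,3)
Segment 4: (-0,3) -> (1,3)
Segment 5: (1,3) -> (7,3)
Segment 6: (7,3) -> (10,3)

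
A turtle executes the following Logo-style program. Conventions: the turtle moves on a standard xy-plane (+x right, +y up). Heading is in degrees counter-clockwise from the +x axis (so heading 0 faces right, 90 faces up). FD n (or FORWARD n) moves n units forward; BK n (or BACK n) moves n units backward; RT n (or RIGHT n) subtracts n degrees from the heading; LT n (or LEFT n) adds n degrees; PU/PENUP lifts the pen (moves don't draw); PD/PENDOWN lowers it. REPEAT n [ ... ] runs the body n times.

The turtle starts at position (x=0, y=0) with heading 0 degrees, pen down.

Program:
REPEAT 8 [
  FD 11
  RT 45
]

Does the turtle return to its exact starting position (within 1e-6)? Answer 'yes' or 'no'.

Answer: yes

Derivation:
Executing turtle program step by step:
Start: pos=(0,0), heading=0, pen down
REPEAT 8 [
  -- iteration 1/8 --
  FD 11: (0,0) -> (11,0) [heading=0, draw]
  RT 45: heading 0 -> 315
  -- iteration 2/8 --
  FD 11: (11,0) -> (18.778,-7.778) [heading=315, draw]
  RT 45: heading 315 -> 270
  -- iteration 3/8 --
  FD 11: (18.778,-7.778) -> (18.778,-18.778) [heading=270, draw]
  RT 45: heading 270 -> 225
  -- iteration 4/8 --
  FD 11: (18.778,-18.778) -> (11,-26.556) [heading=225, draw]
  RT 45: heading 225 -> 180
  -- iteration 5/8 --
  FD 11: (11,-26.556) -> (0,-26.556) [heading=180, draw]
  RT 45: heading 180 -> 135
  -- iteration 6/8 --
  FD 11: (0,-26.556) -> (-7.778,-18.778) [heading=135, draw]
  RT 45: heading 135 -> 90
  -- iteration 7/8 --
  FD 11: (-7.778,-18.778) -> (-7.778,-7.778) [heading=90, draw]
  RT 45: heading 90 -> 45
  -- iteration 8/8 --
  FD 11: (-7.778,-7.778) -> (0,0) [heading=45, draw]
  RT 45: heading 45 -> 0
]
Final: pos=(0,0), heading=0, 8 segment(s) drawn

Start position: (0, 0)
Final position: (0, 0)
Distance = 0; < 1e-6 -> CLOSED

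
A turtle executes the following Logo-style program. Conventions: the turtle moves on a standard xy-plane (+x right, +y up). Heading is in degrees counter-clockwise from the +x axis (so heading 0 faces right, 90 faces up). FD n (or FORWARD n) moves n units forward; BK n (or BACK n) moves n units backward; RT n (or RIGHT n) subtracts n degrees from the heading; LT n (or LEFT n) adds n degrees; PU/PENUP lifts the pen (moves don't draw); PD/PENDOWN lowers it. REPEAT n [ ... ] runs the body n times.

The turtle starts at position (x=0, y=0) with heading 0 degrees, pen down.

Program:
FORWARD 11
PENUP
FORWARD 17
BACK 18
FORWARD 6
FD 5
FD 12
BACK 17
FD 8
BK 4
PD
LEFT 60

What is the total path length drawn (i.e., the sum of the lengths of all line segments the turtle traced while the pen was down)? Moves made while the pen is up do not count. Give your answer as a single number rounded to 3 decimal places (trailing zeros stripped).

Answer: 11

Derivation:
Executing turtle program step by step:
Start: pos=(0,0), heading=0, pen down
FD 11: (0,0) -> (11,0) [heading=0, draw]
PU: pen up
FD 17: (11,0) -> (28,0) [heading=0, move]
BK 18: (28,0) -> (10,0) [heading=0, move]
FD 6: (10,0) -> (16,0) [heading=0, move]
FD 5: (16,0) -> (21,0) [heading=0, move]
FD 12: (21,0) -> (33,0) [heading=0, move]
BK 17: (33,0) -> (16,0) [heading=0, move]
FD 8: (16,0) -> (24,0) [heading=0, move]
BK 4: (24,0) -> (20,0) [heading=0, move]
PD: pen down
LT 60: heading 0 -> 60
Final: pos=(20,0), heading=60, 1 segment(s) drawn

Segment lengths:
  seg 1: (0,0) -> (11,0), length = 11
Total = 11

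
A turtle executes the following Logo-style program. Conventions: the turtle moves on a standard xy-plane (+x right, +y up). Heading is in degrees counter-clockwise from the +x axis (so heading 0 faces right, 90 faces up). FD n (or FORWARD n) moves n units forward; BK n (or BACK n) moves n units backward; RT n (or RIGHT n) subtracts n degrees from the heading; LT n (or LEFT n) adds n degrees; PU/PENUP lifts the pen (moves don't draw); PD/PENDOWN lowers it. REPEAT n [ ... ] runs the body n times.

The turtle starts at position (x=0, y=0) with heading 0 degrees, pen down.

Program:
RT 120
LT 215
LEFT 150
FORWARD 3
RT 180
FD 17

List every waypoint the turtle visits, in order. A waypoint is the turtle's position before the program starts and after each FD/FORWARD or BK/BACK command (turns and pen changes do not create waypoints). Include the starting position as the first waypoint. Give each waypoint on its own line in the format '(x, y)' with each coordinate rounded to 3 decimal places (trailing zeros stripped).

Answer: (0, 0)
(-1.268, -2.719)
(5.917, 12.688)

Derivation:
Executing turtle program step by step:
Start: pos=(0,0), heading=0, pen down
RT 120: heading 0 -> 240
LT 215: heading 240 -> 95
LT 150: heading 95 -> 245
FD 3: (0,0) -> (-1.268,-2.719) [heading=245, draw]
RT 180: heading 245 -> 65
FD 17: (-1.268,-2.719) -> (5.917,12.688) [heading=65, draw]
Final: pos=(5.917,12.688), heading=65, 2 segment(s) drawn
Waypoints (3 total):
(0, 0)
(-1.268, -2.719)
(5.917, 12.688)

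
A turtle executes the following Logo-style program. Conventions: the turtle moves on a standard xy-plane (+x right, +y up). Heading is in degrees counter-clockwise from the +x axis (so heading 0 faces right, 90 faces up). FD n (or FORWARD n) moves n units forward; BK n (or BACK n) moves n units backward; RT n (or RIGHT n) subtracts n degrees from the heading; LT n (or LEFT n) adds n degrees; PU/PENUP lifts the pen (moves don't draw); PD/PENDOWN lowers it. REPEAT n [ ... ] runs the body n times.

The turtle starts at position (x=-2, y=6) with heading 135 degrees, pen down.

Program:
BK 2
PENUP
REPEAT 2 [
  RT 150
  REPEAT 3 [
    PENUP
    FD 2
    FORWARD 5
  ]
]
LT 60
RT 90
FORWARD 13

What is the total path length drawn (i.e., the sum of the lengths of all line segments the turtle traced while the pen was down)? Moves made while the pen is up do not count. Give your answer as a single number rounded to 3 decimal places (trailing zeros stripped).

Answer: 2

Derivation:
Executing turtle program step by step:
Start: pos=(-2,6), heading=135, pen down
BK 2: (-2,6) -> (-0.586,4.586) [heading=135, draw]
PU: pen up
REPEAT 2 [
  -- iteration 1/2 --
  RT 150: heading 135 -> 345
  REPEAT 3 [
    -- iteration 1/3 --
    PU: pen up
    FD 2: (-0.586,4.586) -> (1.346,4.068) [heading=345, move]
    FD 5: (1.346,4.068) -> (6.176,2.774) [heading=345, move]
    -- iteration 2/3 --
    PU: pen up
    FD 2: (6.176,2.774) -> (8.108,2.256) [heading=345, move]
    FD 5: (8.108,2.256) -> (12.937,0.962) [heading=345, move]
    -- iteration 3/3 --
    PU: pen up
    FD 2: (12.937,0.962) -> (14.869,0.445) [heading=345, move]
    FD 5: (14.869,0.445) -> (19.699,-0.849) [heading=345, move]
  ]
  -- iteration 2/2 --
  RT 150: heading 345 -> 195
  REPEAT 3 [
    -- iteration 1/3 --
    PU: pen up
    FD 2: (19.699,-0.849) -> (17.767,-1.367) [heading=195, move]
    FD 5: (17.767,-1.367) -> (12.937,-2.661) [heading=195, move]
    -- iteration 2/3 --
    PU: pen up
    FD 2: (12.937,-2.661) -> (11.005,-3.179) [heading=195, move]
    FD 5: (11.005,-3.179) -> (6.176,-4.473) [heading=195, move]
    -- iteration 3/3 --
    PU: pen up
    FD 2: (6.176,-4.473) -> (4.244,-4.991) [heading=195, move]
    FD 5: (4.244,-4.991) -> (-0.586,-6.285) [heading=195, move]
  ]
]
LT 60: heading 195 -> 255
RT 90: heading 255 -> 165
FD 13: (-0.586,-6.285) -> (-13.143,-2.92) [heading=165, move]
Final: pos=(-13.143,-2.92), heading=165, 1 segment(s) drawn

Segment lengths:
  seg 1: (-2,6) -> (-0.586,4.586), length = 2
Total = 2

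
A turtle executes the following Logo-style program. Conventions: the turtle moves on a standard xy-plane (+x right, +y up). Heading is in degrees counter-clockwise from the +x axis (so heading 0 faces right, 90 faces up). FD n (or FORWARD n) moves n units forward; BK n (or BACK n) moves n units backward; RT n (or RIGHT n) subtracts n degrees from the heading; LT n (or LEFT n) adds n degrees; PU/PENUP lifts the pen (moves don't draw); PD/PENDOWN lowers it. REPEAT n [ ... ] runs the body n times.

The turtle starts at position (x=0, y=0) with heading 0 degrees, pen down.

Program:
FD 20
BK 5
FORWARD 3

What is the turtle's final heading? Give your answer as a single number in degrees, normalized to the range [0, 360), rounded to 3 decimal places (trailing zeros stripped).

Answer: 0

Derivation:
Executing turtle program step by step:
Start: pos=(0,0), heading=0, pen down
FD 20: (0,0) -> (20,0) [heading=0, draw]
BK 5: (20,0) -> (15,0) [heading=0, draw]
FD 3: (15,0) -> (18,0) [heading=0, draw]
Final: pos=(18,0), heading=0, 3 segment(s) drawn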